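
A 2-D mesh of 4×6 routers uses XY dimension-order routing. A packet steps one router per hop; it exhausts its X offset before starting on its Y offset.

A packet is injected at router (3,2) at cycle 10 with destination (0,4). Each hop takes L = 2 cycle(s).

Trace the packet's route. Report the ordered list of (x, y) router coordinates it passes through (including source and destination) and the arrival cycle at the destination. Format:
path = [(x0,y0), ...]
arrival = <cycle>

t=10: at (3,2)
t=12: at (2,2) after W
t=14: at (1,2) after W
t=16: at (0,2) after W
t=18: at (0,3) after N
t=20: at (0,4) after N

path = [(3,2), (2,2), (1,2), (0,2), (0,3), (0,4)]
arrival = 20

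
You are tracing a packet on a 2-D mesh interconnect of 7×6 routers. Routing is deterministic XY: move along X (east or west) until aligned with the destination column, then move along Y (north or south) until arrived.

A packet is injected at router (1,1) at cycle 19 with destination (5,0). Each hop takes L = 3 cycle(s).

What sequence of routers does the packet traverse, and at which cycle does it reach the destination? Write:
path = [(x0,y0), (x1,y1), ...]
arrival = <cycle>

t=19: at (1,1)
t=22: at (2,1) after E
t=25: at (3,1) after E
t=28: at (4,1) after E
t=31: at (5,1) after E
t=34: at (5,0) after S

path = [(1,1), (2,1), (3,1), (4,1), (5,1), (5,0)]
arrival = 34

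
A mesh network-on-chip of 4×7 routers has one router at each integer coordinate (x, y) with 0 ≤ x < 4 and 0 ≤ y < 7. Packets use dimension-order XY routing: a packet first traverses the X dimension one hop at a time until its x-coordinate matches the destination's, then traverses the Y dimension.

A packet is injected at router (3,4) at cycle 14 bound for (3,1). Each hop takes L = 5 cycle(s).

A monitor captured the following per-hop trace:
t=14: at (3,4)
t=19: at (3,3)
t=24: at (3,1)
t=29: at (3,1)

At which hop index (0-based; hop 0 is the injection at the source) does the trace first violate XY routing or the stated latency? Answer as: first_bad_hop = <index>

first_bad_hop = 2

  1: Δx=+0 Δy=-1 Δt=5 [ok]
  2: Δx=+0 Δy=-2 Δt=5 [BAD: non-unit step]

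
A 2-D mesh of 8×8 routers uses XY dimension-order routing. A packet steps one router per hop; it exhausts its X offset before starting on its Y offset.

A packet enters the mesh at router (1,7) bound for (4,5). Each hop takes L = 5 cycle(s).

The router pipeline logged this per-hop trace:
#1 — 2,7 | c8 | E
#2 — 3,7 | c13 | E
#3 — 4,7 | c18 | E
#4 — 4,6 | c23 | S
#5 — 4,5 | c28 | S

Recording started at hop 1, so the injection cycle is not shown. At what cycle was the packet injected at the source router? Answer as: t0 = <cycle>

Hop 1 reached at cycle 8; hop k is at t0 + k·L.
t0 = cyc[1] − L = 8 − 5 = 3.

t0 = 3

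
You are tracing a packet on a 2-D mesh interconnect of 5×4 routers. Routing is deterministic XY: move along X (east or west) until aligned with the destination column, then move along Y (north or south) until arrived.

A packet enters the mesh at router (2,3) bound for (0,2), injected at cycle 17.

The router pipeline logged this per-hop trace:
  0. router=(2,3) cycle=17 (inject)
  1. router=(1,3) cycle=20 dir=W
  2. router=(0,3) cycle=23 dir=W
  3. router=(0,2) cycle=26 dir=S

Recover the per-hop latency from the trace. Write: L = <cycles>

Δcyc across hop 0→1: 20 − 17 = 3.
Each hop adds L, hence L = 3.

L = 3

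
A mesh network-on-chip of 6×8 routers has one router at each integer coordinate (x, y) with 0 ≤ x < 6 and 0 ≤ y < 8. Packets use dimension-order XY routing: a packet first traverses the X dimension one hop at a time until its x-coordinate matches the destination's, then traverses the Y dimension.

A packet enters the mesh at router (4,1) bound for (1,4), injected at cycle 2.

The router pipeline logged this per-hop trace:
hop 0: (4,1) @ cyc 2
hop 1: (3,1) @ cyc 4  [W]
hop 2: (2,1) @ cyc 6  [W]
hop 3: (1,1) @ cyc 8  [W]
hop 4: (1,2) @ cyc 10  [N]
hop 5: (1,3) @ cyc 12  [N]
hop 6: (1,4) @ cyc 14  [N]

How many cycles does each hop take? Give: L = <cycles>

Δcyc across hop 0→1: 4 − 2 = 2.
One hop costs L cycles, so L = 2.

L = 2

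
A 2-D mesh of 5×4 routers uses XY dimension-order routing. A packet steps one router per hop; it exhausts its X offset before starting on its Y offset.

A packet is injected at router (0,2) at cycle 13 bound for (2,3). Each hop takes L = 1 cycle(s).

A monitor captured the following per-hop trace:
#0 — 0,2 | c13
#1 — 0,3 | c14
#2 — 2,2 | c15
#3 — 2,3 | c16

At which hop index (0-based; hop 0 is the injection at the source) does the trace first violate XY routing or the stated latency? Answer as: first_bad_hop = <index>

hop 1: step (+0,+1), +1 cyc — BAD: Y-move but x=0≠2

first_bad_hop = 1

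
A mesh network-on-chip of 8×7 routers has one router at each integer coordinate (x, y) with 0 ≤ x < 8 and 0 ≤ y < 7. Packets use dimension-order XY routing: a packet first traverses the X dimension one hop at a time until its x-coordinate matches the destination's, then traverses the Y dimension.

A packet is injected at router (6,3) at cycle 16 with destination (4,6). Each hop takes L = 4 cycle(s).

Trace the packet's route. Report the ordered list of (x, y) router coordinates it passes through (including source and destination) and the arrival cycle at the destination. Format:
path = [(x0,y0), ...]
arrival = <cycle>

src (6,3)  cyc=16
W→(5,3)  cyc=20
W→(4,3)  cyc=24
N→(4,4)  cyc=28
N→(4,5)  cyc=32
N→(4,6)  cyc=36

path = [(6,3), (5,3), (4,3), (4,4), (4,5), (4,6)]
arrival = 36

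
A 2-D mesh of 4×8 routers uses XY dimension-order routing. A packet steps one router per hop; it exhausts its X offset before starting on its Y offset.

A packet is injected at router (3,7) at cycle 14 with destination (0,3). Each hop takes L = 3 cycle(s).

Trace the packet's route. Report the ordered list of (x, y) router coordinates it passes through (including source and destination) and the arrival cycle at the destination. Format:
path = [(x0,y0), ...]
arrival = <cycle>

  0. router=(3,7) cycle=14 (inject)
  1. router=(2,7) cycle=17 dir=W
  2. router=(1,7) cycle=20 dir=W
  3. router=(0,7) cycle=23 dir=W
  4. router=(0,6) cycle=26 dir=S
  5. router=(0,5) cycle=29 dir=S
  6. router=(0,4) cycle=32 dir=S
  7. router=(0,3) cycle=35 dir=S

path = [(3,7), (2,7), (1,7), (0,7), (0,6), (0,5), (0,4), (0,3)]
arrival = 35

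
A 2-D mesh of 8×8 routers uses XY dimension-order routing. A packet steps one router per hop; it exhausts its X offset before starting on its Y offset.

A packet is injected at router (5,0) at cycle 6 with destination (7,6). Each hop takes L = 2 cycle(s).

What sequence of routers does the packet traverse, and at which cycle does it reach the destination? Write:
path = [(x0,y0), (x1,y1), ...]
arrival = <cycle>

path = [(5,0), (6,0), (7,0), (7,1), (7,2), (7,3), (7,4), (7,5), (7,6)]
arrival = 22

t=6: at (5,0)
t=8: at (6,0) after E
t=10: at (7,0) after E
t=12: at (7,1) after N
t=14: at (7,2) after N
t=16: at (7,3) after N
t=18: at (7,4) after N
t=20: at (7,5) after N
t=22: at (7,6) after N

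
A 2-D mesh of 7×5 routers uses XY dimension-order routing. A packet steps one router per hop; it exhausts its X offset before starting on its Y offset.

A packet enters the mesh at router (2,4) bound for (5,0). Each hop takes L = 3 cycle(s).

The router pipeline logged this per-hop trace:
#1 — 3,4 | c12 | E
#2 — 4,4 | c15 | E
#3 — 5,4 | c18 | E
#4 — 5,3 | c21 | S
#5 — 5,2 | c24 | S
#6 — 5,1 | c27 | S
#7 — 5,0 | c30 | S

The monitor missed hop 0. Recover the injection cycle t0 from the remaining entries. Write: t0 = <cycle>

t0 = 9

At hop 1 the cycle is 12; in general cyc_k = t0 + kL.
Subtract one hop: t0 = 12 − 3 = 9.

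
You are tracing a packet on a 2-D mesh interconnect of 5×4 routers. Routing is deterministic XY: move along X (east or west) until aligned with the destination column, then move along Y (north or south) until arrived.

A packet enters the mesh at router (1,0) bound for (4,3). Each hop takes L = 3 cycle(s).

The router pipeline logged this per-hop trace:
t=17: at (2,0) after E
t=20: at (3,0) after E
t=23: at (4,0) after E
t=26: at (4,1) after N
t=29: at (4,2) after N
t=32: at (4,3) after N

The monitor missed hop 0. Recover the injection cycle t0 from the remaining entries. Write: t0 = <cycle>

cyc[1] = 17 and cyc[k] = t0 + k·L for every k.
t0 = cyc[1] − L = 17 − 3 = 14.

t0 = 14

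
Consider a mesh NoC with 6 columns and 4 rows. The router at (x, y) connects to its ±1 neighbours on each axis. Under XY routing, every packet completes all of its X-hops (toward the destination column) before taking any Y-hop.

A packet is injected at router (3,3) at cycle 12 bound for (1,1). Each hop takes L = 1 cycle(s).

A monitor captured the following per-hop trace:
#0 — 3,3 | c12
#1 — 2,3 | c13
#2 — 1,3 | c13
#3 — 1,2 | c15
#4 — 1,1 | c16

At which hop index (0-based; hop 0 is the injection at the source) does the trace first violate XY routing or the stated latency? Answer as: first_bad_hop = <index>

first_bad_hop = 2

hop 1: step (-1,+0), +1 cyc — ok
hop 2: step (-1,+0), +0 cyc — BAD: Δcyc=0≠L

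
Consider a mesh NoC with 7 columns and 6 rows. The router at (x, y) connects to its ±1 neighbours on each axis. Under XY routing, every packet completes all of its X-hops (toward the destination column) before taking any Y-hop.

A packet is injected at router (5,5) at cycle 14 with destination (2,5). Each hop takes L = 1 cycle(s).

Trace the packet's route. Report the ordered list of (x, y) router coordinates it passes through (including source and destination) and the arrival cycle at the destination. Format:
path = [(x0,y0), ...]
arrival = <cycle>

[0] x=5 y=5 t=14
[1] x=4 y=5 t=15 →W
[2] x=3 y=5 t=16 →W
[3] x=2 y=5 t=17 →W

path = [(5,5), (4,5), (3,5), (2,5)]
arrival = 17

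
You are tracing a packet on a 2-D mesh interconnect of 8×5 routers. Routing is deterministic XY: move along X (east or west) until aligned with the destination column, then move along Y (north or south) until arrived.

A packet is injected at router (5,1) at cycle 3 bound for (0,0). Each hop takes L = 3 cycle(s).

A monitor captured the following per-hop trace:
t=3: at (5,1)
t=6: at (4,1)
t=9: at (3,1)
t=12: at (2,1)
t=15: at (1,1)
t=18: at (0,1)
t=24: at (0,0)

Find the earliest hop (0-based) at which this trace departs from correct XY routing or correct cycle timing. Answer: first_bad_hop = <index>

first_bad_hop = 6

  1: Δx=-1 Δy=+0 Δt=3 [ok]
  2: Δx=-1 Δy=+0 Δt=3 [ok]
  3: Δx=-1 Δy=+0 Δt=3 [ok]
  4: Δx=-1 Δy=+0 Δt=3 [ok]
  5: Δx=-1 Δy=+0 Δt=3 [ok]
  6: Δx=+0 Δy=-1 Δt=6 [BAD: Δcyc=6≠L]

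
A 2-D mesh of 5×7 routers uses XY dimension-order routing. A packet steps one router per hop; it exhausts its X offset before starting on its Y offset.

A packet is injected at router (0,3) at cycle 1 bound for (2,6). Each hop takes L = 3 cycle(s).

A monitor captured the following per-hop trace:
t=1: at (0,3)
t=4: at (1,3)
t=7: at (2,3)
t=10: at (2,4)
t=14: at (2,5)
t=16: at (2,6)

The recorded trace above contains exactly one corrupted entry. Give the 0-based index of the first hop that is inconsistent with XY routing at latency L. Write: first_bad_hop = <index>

first_bad_hop = 4

hop 1: step (+1,+0), +3 cyc — ok
hop 2: step (+1,+0), +3 cyc — ok
hop 3: step (+0,+1), +3 cyc — ok
hop 4: step (+0,+1), +4 cyc — BAD: Δcyc=4≠L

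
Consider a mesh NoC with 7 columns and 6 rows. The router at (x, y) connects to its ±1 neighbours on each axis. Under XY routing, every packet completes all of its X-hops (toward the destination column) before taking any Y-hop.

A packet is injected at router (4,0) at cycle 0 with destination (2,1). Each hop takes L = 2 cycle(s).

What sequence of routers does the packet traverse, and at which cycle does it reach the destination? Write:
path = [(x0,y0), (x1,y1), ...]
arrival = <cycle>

path = [(4,0), (3,0), (2,0), (2,1)]
arrival = 6

  0. router=(4,0) cycle=0 (inject)
  1. router=(3,0) cycle=2 dir=W
  2. router=(2,0) cycle=4 dir=W
  3. router=(2,1) cycle=6 dir=N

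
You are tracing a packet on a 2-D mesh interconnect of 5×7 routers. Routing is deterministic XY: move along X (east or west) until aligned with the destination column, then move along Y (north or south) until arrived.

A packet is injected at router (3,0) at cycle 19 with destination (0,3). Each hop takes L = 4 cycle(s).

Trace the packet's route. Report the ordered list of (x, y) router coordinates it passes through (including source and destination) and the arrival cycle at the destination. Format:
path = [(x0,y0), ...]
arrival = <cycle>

path = [(3,0), (2,0), (1,0), (0,0), (0,1), (0,2), (0,3)]
arrival = 43

#0 — 3,0 | c19
#1 — 2,0 | c23 | W
#2 — 1,0 | c27 | W
#3 — 0,0 | c31 | W
#4 — 0,1 | c35 | N
#5 — 0,2 | c39 | N
#6 — 0,3 | c43 | N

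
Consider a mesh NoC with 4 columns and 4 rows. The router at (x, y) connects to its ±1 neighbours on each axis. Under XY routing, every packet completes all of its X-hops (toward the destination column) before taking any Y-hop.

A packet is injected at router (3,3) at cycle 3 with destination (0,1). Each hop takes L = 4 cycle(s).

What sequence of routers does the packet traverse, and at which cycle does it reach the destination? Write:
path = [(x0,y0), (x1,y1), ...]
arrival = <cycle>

[0] x=3 y=3 t=3
[1] x=2 y=3 t=7 →W
[2] x=1 y=3 t=11 →W
[3] x=0 y=3 t=15 →W
[4] x=0 y=2 t=19 →S
[5] x=0 y=1 t=23 →S

path = [(3,3), (2,3), (1,3), (0,3), (0,2), (0,1)]
arrival = 23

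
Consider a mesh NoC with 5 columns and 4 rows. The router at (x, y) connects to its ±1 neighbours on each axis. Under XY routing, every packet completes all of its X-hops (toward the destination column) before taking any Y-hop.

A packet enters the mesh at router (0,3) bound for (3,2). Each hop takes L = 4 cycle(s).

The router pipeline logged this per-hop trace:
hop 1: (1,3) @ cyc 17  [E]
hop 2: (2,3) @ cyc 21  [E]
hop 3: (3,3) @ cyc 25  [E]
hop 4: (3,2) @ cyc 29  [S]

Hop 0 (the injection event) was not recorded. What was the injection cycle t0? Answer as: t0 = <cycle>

t0 = 13

Hop 1 reached at cycle 17; hop k is at t0 + k·L.
So t0 = 17 − 1·4 = 13.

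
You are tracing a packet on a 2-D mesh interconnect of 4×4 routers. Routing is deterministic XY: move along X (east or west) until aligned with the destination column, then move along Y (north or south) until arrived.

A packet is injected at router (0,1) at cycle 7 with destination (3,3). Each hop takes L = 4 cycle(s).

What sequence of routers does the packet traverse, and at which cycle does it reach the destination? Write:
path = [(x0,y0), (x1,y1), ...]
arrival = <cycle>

path = [(0,1), (1,1), (2,1), (3,1), (3,2), (3,3)]
arrival = 27

  0. router=(0,1) cycle=7 (inject)
  1. router=(1,1) cycle=11 dir=E
  2. router=(2,1) cycle=15 dir=E
  3. router=(3,1) cycle=19 dir=E
  4. router=(3,2) cycle=23 dir=N
  5. router=(3,3) cycle=27 dir=N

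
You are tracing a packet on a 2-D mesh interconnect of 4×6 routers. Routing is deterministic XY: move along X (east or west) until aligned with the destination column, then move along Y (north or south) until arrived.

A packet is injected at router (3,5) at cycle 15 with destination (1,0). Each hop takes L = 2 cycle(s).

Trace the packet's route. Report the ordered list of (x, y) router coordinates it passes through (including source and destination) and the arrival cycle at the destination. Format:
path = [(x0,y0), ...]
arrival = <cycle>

  0. router=(3,5) cycle=15 (inject)
  1. router=(2,5) cycle=17 dir=W
  2. router=(1,5) cycle=19 dir=W
  3. router=(1,4) cycle=21 dir=S
  4. router=(1,3) cycle=23 dir=S
  5. router=(1,2) cycle=25 dir=S
  6. router=(1,1) cycle=27 dir=S
  7. router=(1,0) cycle=29 dir=S

path = [(3,5), (2,5), (1,5), (1,4), (1,3), (1,2), (1,1), (1,0)]
arrival = 29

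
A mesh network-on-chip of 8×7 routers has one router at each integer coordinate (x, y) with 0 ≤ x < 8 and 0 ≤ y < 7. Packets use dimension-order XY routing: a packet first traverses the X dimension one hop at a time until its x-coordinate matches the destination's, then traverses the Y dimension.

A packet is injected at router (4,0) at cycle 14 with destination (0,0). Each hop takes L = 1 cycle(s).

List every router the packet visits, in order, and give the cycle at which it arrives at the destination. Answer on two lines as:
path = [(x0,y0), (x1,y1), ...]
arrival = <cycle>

hop 0: (4,0) @ cyc 14
hop 1: (3,0) @ cyc 15  [W]
hop 2: (2,0) @ cyc 16  [W]
hop 3: (1,0) @ cyc 17  [W]
hop 4: (0,0) @ cyc 18  [W]

path = [(4,0), (3,0), (2,0), (1,0), (0,0)]
arrival = 18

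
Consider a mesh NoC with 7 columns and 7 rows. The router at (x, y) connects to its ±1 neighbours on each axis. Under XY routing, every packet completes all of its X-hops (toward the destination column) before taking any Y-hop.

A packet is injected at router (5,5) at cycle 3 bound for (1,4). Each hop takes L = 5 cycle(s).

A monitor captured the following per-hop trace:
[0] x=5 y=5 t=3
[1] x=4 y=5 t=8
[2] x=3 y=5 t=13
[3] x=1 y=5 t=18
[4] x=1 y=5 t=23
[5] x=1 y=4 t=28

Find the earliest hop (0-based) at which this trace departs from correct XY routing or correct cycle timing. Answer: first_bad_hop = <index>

[1] (-1,+0) / 5c ⇒ ok
[2] (-1,+0) / 5c ⇒ ok
[3] (-2,+0) / 5c ⇒ BAD: non-unit step

first_bad_hop = 3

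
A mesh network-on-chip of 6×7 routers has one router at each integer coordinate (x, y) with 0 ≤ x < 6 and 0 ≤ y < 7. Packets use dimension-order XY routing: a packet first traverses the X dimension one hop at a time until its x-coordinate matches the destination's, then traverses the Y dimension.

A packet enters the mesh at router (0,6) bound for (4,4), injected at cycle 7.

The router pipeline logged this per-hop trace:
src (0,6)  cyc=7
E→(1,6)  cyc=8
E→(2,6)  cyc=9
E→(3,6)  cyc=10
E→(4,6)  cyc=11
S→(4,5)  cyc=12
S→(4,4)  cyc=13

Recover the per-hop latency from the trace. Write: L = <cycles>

Between hops 0 and 1 the cycle counter advances 8 − 7 = 1.
Per-hop latency L = Δcyc = 1.

L = 1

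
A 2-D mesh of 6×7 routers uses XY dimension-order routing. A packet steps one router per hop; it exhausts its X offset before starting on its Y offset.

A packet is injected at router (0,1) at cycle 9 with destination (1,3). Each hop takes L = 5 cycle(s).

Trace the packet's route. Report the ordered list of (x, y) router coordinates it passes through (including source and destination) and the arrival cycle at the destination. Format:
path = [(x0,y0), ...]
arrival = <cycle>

#0 — 0,1 | c9
#1 — 1,1 | c14 | E
#2 — 1,2 | c19 | N
#3 — 1,3 | c24 | N

path = [(0,1), (1,1), (1,2), (1,3)]
arrival = 24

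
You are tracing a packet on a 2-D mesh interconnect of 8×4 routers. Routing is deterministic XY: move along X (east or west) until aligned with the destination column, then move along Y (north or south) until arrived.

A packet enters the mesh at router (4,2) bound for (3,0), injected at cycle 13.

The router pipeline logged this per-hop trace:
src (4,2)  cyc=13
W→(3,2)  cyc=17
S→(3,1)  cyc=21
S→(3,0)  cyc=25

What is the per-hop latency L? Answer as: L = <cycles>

From hop 0 (13) to hop 1 (17): +4 cycles.
That increment is L by definition: L = 4.

L = 4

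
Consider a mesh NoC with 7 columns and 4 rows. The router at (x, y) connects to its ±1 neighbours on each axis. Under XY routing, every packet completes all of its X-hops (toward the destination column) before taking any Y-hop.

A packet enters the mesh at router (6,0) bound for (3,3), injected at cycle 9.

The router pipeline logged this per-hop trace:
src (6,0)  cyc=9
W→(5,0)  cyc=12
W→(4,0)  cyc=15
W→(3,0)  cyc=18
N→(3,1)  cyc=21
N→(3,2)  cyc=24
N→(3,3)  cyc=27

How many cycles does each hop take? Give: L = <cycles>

L = 3

cyc[1] − cyc[0] = 12 − 9 = 3.
That increment is L by definition: L = 3.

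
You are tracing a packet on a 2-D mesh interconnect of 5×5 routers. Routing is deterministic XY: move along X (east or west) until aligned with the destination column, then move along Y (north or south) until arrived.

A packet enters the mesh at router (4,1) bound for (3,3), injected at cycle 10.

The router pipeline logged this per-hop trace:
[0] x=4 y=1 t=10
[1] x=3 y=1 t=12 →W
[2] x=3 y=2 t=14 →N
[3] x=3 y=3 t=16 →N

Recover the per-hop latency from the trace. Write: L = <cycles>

L = 2

cyc[1] − cyc[0] = 12 − 10 = 2.
Per-hop latency L = Δcyc = 2.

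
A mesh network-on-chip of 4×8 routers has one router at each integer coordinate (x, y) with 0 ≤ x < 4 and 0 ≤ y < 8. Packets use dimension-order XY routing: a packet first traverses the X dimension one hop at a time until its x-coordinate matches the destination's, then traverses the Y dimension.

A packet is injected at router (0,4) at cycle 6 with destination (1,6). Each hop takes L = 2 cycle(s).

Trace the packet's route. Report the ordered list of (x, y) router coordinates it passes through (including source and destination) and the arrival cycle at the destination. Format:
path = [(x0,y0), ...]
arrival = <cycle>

hop 0: (0,4) @ cyc 6
hop 1: (1,4) @ cyc 8  [E]
hop 2: (1,5) @ cyc 10  [N]
hop 3: (1,6) @ cyc 12  [N]

path = [(0,4), (1,4), (1,5), (1,6)]
arrival = 12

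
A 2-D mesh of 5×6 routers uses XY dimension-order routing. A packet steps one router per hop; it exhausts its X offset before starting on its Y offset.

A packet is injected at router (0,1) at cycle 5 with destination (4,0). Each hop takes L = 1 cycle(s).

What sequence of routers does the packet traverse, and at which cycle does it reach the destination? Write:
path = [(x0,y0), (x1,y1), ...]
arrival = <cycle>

t=5: at (0,1)
t=6: at (1,1) after E
t=7: at (2,1) after E
t=8: at (3,1) after E
t=9: at (4,1) after E
t=10: at (4,0) after S

path = [(0,1), (1,1), (2,1), (3,1), (4,1), (4,0)]
arrival = 10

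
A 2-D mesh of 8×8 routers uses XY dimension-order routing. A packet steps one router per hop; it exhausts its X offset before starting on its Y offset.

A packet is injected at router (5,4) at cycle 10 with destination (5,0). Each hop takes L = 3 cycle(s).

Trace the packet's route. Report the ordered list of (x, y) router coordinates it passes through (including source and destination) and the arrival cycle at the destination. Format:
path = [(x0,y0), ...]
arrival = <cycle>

[0] x=5 y=4 t=10
[1] x=5 y=3 t=13 →S
[2] x=5 y=2 t=16 →S
[3] x=5 y=1 t=19 →S
[4] x=5 y=0 t=22 →S

path = [(5,4), (5,3), (5,2), (5,1), (5,0)]
arrival = 22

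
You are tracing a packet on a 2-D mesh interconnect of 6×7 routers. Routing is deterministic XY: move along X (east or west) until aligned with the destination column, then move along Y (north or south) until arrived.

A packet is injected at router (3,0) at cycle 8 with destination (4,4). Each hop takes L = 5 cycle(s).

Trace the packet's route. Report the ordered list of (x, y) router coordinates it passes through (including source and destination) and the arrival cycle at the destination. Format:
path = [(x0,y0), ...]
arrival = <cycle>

  0. router=(3,0) cycle=8 (inject)
  1. router=(4,0) cycle=13 dir=E
  2. router=(4,1) cycle=18 dir=N
  3. router=(4,2) cycle=23 dir=N
  4. router=(4,3) cycle=28 dir=N
  5. router=(4,4) cycle=33 dir=N

path = [(3,0), (4,0), (4,1), (4,2), (4,3), (4,4)]
arrival = 33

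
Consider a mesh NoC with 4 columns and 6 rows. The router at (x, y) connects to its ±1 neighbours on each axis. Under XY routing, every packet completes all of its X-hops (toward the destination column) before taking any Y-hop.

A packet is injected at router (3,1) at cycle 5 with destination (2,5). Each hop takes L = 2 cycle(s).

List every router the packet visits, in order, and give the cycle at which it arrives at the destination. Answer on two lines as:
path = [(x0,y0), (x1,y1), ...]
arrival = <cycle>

[0] x=3 y=1 t=5
[1] x=2 y=1 t=7 →W
[2] x=2 y=2 t=9 →N
[3] x=2 y=3 t=11 →N
[4] x=2 y=4 t=13 →N
[5] x=2 y=5 t=15 →N

path = [(3,1), (2,1), (2,2), (2,3), (2,4), (2,5)]
arrival = 15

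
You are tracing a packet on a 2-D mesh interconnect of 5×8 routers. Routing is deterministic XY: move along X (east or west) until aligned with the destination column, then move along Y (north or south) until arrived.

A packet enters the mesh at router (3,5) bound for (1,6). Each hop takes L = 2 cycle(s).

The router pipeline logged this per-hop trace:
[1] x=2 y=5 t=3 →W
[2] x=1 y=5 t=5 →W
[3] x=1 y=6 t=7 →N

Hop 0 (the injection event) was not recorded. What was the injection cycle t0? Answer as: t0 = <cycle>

Hop 1 reached at cycle 3; hop k is at t0 + k·L.
Subtract one hop: t0 = 3 − 2 = 1.

t0 = 1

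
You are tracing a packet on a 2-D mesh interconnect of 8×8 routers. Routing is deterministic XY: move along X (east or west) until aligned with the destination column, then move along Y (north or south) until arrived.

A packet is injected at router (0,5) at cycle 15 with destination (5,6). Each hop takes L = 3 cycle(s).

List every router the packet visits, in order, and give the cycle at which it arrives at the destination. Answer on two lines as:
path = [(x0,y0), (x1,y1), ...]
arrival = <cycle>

path = [(0,5), (1,5), (2,5), (3,5), (4,5), (5,5), (5,6)]
arrival = 33

hop 0: (0,5) @ cyc 15
hop 1: (1,5) @ cyc 18  [E]
hop 2: (2,5) @ cyc 21  [E]
hop 3: (3,5) @ cyc 24  [E]
hop 4: (4,5) @ cyc 27  [E]
hop 5: (5,5) @ cyc 30  [E]
hop 6: (5,6) @ cyc 33  [N]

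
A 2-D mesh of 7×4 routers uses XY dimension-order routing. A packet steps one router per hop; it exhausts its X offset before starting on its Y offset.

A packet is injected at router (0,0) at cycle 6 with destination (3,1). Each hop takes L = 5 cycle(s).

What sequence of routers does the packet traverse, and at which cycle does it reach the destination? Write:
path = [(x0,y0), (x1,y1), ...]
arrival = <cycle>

  0. router=(0,0) cycle=6 (inject)
  1. router=(1,0) cycle=11 dir=E
  2. router=(2,0) cycle=16 dir=E
  3. router=(3,0) cycle=21 dir=E
  4. router=(3,1) cycle=26 dir=N

path = [(0,0), (1,0), (2,0), (3,0), (3,1)]
arrival = 26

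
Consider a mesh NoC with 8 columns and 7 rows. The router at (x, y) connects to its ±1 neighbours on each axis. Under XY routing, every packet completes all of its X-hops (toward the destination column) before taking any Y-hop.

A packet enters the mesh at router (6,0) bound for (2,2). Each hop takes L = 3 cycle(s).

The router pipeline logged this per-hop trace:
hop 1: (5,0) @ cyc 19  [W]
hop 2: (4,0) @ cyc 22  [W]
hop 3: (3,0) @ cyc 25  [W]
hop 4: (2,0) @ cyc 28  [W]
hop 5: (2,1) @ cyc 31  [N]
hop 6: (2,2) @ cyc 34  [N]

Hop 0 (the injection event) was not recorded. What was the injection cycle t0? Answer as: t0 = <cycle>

The first recorded entry is hop 1 at cycle 19.
t0 = cyc[1] − L = 19 − 3 = 16.

t0 = 16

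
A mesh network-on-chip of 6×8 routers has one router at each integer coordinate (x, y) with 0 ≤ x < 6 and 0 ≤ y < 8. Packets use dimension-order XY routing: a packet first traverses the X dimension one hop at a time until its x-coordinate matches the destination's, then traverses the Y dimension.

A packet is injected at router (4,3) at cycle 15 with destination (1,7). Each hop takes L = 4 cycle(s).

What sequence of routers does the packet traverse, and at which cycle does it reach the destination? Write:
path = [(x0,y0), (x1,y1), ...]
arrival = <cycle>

  0. router=(4,3) cycle=15 (inject)
  1. router=(3,3) cycle=19 dir=W
  2. router=(2,3) cycle=23 dir=W
  3. router=(1,3) cycle=27 dir=W
  4. router=(1,4) cycle=31 dir=N
  5. router=(1,5) cycle=35 dir=N
  6. router=(1,6) cycle=39 dir=N
  7. router=(1,7) cycle=43 dir=N

path = [(4,3), (3,3), (2,3), (1,3), (1,4), (1,5), (1,6), (1,7)]
arrival = 43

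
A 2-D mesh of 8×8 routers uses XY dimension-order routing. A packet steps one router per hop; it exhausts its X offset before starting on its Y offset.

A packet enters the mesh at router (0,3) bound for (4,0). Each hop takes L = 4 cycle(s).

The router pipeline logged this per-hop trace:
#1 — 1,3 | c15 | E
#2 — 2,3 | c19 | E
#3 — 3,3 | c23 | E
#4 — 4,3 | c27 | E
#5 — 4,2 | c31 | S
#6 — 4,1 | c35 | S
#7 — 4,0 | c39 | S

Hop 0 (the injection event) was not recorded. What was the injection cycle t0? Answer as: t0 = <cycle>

Hop 1 reached at cycle 15; hop k is at t0 + k·L.
Subtract one hop: t0 = 15 − 4 = 11.

t0 = 11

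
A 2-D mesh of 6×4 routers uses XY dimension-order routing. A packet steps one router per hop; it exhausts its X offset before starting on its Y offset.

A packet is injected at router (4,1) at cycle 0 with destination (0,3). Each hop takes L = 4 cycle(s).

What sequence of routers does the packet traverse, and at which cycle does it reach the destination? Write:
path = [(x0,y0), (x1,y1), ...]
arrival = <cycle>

path = [(4,1), (3,1), (2,1), (1,1), (0,1), (0,2), (0,3)]
arrival = 24

#0 — 4,1 | c0
#1 — 3,1 | c4 | W
#2 — 2,1 | c8 | W
#3 — 1,1 | c12 | W
#4 — 0,1 | c16 | W
#5 — 0,2 | c20 | N
#6 — 0,3 | c24 | N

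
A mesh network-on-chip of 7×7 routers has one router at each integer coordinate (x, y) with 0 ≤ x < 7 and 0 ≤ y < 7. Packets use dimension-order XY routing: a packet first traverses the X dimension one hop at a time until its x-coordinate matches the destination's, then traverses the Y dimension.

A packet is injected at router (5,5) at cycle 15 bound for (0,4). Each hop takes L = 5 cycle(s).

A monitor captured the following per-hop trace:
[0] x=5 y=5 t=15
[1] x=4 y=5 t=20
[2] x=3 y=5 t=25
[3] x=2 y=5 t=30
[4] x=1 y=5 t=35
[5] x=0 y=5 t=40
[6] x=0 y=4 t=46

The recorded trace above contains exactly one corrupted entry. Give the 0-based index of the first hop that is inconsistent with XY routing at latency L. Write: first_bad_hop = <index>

first_bad_hop = 6

[1] (-1,+0) / 5c ⇒ ok
[2] (-1,+0) / 5c ⇒ ok
[3] (-1,+0) / 5c ⇒ ok
[4] (-1,+0) / 5c ⇒ ok
[5] (-1,+0) / 5c ⇒ ok
[6] (+0,-1) / 6c ⇒ BAD: Δcyc=6≠L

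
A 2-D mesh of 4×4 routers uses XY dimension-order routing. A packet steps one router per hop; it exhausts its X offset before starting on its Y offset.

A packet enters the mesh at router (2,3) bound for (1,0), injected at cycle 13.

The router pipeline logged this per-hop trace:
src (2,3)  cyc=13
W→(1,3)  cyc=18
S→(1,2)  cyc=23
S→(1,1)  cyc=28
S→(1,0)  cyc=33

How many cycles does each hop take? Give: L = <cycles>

L = 5

cyc[1] − cyc[0] = 18 − 13 = 5.
One hop costs L cycles, so L = 5.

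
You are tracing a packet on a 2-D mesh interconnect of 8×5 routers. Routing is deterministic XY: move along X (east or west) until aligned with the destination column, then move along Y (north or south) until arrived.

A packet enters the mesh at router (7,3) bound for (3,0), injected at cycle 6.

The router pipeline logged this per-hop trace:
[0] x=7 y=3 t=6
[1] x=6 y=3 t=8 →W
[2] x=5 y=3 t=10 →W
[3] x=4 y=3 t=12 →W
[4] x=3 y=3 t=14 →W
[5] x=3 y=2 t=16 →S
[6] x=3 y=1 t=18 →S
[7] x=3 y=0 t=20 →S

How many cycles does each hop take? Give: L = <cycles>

From hop 0 (6) to hop 1 (8): +2 cycles.
Per-hop latency L = Δcyc = 2.

L = 2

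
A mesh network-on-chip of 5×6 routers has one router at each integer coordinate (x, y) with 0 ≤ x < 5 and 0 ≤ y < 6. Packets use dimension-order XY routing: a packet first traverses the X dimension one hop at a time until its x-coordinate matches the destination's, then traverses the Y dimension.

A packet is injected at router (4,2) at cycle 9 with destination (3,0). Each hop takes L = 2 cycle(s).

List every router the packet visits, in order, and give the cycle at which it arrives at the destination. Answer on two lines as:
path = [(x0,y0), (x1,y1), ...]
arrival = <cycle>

path = [(4,2), (3,2), (3,1), (3,0)]
arrival = 15

t=9: at (4,2)
t=11: at (3,2) after W
t=13: at (3,1) after S
t=15: at (3,0) after S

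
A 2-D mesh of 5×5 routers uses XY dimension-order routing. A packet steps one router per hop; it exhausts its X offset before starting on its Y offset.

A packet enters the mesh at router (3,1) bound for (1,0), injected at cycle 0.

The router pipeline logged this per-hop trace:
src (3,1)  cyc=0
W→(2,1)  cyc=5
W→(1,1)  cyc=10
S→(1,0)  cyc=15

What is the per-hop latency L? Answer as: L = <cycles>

L = 5

cyc[1] − cyc[0] = 5 − 0 = 5.
Per-hop latency L = Δcyc = 5.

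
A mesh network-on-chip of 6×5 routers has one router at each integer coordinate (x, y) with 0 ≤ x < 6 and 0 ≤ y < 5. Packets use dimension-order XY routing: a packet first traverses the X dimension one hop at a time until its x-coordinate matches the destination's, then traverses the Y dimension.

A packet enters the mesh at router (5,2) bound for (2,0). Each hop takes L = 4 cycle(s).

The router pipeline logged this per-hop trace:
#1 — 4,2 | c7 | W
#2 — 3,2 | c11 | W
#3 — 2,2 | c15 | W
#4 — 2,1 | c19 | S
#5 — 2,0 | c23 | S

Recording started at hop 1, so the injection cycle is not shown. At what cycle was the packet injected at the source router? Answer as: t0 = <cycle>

t0 = 3

Hop 1 reached at cycle 7; hop k is at t0 + k·L.
t0 = cyc[1] − L = 7 − 4 = 3.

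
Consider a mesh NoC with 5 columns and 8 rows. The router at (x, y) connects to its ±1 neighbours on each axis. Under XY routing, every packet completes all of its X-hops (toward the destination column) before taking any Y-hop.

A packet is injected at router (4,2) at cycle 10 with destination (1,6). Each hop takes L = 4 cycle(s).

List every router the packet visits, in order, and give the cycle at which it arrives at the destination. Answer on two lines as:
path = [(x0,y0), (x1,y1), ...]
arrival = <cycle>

path = [(4,2), (3,2), (2,2), (1,2), (1,3), (1,4), (1,5), (1,6)]
arrival = 38

  0. router=(4,2) cycle=10 (inject)
  1. router=(3,2) cycle=14 dir=W
  2. router=(2,2) cycle=18 dir=W
  3. router=(1,2) cycle=22 dir=W
  4. router=(1,3) cycle=26 dir=N
  5. router=(1,4) cycle=30 dir=N
  6. router=(1,5) cycle=34 dir=N
  7. router=(1,6) cycle=38 dir=N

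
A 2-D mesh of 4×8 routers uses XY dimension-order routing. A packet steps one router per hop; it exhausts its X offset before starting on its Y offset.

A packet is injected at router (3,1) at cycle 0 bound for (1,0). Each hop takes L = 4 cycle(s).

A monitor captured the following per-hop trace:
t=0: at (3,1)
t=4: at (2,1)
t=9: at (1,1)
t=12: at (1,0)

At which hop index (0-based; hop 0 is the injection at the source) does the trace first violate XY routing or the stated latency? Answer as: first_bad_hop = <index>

first_bad_hop = 2

  1: Δx=-1 Δy=+0 Δt=4 [ok]
  2: Δx=-1 Δy=+0 Δt=5 [BAD: Δcyc=5≠L]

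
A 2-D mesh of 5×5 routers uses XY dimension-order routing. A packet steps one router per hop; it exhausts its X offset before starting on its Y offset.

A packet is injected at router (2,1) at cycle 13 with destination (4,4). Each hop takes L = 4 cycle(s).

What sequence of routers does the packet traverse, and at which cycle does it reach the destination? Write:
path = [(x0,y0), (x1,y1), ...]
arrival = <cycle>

path = [(2,1), (3,1), (4,1), (4,2), (4,3), (4,4)]
arrival = 33

hop 0: (2,1) @ cyc 13
hop 1: (3,1) @ cyc 17  [E]
hop 2: (4,1) @ cyc 21  [E]
hop 3: (4,2) @ cyc 25  [N]
hop 4: (4,3) @ cyc 29  [N]
hop 5: (4,4) @ cyc 33  [N]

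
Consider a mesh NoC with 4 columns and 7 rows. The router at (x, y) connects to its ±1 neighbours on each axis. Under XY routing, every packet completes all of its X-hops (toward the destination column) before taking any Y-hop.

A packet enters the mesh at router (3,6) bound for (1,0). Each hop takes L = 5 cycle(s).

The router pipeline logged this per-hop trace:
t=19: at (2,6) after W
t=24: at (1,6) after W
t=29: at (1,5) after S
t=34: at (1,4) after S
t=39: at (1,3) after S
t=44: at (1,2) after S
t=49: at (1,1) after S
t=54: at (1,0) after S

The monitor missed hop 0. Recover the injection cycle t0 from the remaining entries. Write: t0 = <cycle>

t0 = 14

The first recorded entry is hop 1 at cycle 19.
t0 = cyc[1] − L = 19 − 5 = 14.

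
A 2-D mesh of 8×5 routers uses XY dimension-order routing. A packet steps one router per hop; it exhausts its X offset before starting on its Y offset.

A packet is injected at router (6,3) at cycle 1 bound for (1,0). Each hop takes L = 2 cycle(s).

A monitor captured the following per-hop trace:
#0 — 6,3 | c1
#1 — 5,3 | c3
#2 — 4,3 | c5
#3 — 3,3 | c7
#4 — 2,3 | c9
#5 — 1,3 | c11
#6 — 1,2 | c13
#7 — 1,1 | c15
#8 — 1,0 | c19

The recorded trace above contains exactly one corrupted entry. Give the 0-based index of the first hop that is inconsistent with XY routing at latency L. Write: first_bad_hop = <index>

first_bad_hop = 8

check 1→ d=(-1,0) cyc+2: ok
check 2→ d=(-1,0) cyc+2: ok
check 3→ d=(-1,0) cyc+2: ok
check 4→ d=(-1,0) cyc+2: ok
check 5→ d=(-1,0) cyc+2: ok
check 6→ d=(0,-1) cyc+2: ok
check 7→ d=(0,-1) cyc+2: ok
check 8→ d=(0,-1) cyc+4: BAD: Δcyc=4≠L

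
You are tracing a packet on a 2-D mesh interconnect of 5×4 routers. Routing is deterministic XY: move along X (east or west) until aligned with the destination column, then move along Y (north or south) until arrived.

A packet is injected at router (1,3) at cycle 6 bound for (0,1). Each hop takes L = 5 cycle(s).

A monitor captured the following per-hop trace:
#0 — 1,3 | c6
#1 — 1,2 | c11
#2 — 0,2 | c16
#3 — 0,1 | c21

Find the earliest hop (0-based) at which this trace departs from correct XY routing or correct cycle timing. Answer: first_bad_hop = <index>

hop 1: step (+0,-1), +5 cyc — BAD: Y-move but x=1≠0

first_bad_hop = 1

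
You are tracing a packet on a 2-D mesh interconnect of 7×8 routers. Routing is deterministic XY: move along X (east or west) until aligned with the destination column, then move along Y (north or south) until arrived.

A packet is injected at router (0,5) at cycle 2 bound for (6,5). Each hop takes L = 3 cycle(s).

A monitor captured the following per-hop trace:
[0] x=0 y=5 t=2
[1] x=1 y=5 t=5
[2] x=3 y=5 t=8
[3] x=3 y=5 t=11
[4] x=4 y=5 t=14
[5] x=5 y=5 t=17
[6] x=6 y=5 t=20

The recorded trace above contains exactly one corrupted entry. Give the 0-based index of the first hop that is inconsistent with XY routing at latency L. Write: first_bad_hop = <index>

first_bad_hop = 2

hop 1: step (+1,+0), +3 cyc — ok
hop 2: step (+2,+0), +3 cyc — BAD: non-unit step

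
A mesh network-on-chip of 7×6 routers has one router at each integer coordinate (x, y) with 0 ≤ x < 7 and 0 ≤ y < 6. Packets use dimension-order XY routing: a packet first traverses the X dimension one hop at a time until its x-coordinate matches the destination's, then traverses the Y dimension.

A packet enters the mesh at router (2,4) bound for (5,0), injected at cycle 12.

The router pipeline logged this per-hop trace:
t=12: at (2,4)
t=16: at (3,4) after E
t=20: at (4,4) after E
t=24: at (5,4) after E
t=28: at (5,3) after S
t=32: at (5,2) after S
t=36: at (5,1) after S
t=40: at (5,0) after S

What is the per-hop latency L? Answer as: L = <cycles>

Between hops 0 and 1 the cycle counter advances 16 − 12 = 4.
One hop costs L cycles, so L = 4.

L = 4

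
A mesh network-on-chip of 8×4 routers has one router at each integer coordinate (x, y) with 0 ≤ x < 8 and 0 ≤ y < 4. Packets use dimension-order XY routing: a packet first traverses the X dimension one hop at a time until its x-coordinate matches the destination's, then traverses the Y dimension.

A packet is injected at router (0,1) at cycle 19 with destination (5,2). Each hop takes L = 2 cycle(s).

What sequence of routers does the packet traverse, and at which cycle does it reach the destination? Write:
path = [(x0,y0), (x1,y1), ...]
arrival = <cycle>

[0] x=0 y=1 t=19
[1] x=1 y=1 t=21 →E
[2] x=2 y=1 t=23 →E
[3] x=3 y=1 t=25 →E
[4] x=4 y=1 t=27 →E
[5] x=5 y=1 t=29 →E
[6] x=5 y=2 t=31 →N

path = [(0,1), (1,1), (2,1), (3,1), (4,1), (5,1), (5,2)]
arrival = 31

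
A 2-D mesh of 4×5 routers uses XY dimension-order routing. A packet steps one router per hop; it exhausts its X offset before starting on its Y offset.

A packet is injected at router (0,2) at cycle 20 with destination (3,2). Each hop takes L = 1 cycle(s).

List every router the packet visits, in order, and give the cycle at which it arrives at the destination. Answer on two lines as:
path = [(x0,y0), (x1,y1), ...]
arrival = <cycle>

path = [(0,2), (1,2), (2,2), (3,2)]
arrival = 23

  0. router=(0,2) cycle=20 (inject)
  1. router=(1,2) cycle=21 dir=E
  2. router=(2,2) cycle=22 dir=E
  3. router=(3,2) cycle=23 dir=E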